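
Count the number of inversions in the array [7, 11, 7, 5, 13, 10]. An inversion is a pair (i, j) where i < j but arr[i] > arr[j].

Finding inversions in [7, 11, 7, 5, 13, 10]:

(0, 3): arr[0]=7 > arr[3]=5
(1, 2): arr[1]=11 > arr[2]=7
(1, 3): arr[1]=11 > arr[3]=5
(1, 5): arr[1]=11 > arr[5]=10
(2, 3): arr[2]=7 > arr[3]=5
(4, 5): arr[4]=13 > arr[5]=10

Total inversions: 6

The array has 6 inversion(s): (0,3), (1,2), (1,3), (1,5), (2,3), (4,5). Each pair (i,j) satisfies i < j and arr[i] > arr[j].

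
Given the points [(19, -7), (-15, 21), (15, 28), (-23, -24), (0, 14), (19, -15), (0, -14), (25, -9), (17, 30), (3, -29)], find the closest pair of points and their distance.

Computing all pairwise distances among 10 points:

d((19, -7), (-15, 21)) = 44.0454
d((19, -7), (15, 28)) = 35.2278
d((19, -7), (-23, -24)) = 45.31
d((19, -7), (0, 14)) = 28.3196
d((19, -7), (19, -15)) = 8.0
d((19, -7), (0, -14)) = 20.2485
d((19, -7), (25, -9)) = 6.3246
d((19, -7), (17, 30)) = 37.054
d((19, -7), (3, -29)) = 27.2029
d((-15, 21), (15, 28)) = 30.8058
d((-15, 21), (-23, -24)) = 45.7056
d((-15, 21), (0, 14)) = 16.5529
d((-15, 21), (19, -15)) = 49.5177
d((-15, 21), (0, -14)) = 38.0789
d((-15, 21), (25, -9)) = 50.0
d((-15, 21), (17, 30)) = 33.2415
d((-15, 21), (3, -29)) = 53.1413
d((15, 28), (-23, -24)) = 64.405
d((15, 28), (0, 14)) = 20.5183
d((15, 28), (19, -15)) = 43.1856
d((15, 28), (0, -14)) = 44.5982
d((15, 28), (25, -9)) = 38.3275
d((15, 28), (17, 30)) = 2.8284 <-- minimum
d((15, 28), (3, -29)) = 58.2495
d((-23, -24), (0, 14)) = 44.4185
d((-23, -24), (19, -15)) = 42.9535
d((-23, -24), (0, -14)) = 25.0799
d((-23, -24), (25, -9)) = 50.2892
d((-23, -24), (17, 30)) = 67.2012
d((-23, -24), (3, -29)) = 26.4764
d((0, 14), (19, -15)) = 34.6699
d((0, 14), (0, -14)) = 28.0
d((0, 14), (25, -9)) = 33.9706
d((0, 14), (17, 30)) = 23.3452
d((0, 14), (3, -29)) = 43.1045
d((19, -15), (0, -14)) = 19.0263
d((19, -15), (25, -9)) = 8.4853
d((19, -15), (17, 30)) = 45.0444
d((19, -15), (3, -29)) = 21.2603
d((0, -14), (25, -9)) = 25.4951
d((0, -14), (17, 30)) = 47.1699
d((0, -14), (3, -29)) = 15.2971
d((25, -9), (17, 30)) = 39.8121
d((25, -9), (3, -29)) = 29.7321
d((17, 30), (3, -29)) = 60.6383

Closest pair: (15, 28) and (17, 30) with distance 2.8284

The closest pair is (15, 28) and (17, 30) with Euclidean distance 2.8284. For 10 points, brute-force pairwise comparison is shown above. For large n, the divide-and-conquer algorithm (sort by x, recurse on halves, check the dividing strip) achieves O(n log n).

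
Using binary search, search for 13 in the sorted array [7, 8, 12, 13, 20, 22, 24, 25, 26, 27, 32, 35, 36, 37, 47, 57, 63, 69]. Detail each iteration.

Binary search for 13 in [7, 8, 12, 13, 20, 22, 24, 25, 26, 27, 32, 35, 36, 37, 47, 57, 63, 69]:

lo=0, hi=17, mid=8, arr[mid]=26 -> 26 > 13, search left half
lo=0, hi=7, mid=3, arr[mid]=13 -> Found target at index 3!

Binary search finds 13 at index 3 after 2 comparisons. The search repeatedly halves the search space by comparing with the middle element.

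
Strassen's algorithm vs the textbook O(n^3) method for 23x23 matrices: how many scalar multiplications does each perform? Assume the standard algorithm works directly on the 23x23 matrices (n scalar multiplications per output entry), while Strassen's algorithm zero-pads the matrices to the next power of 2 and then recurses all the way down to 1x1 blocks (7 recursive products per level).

Matrix multiplication for 23x23 matrices:

Strassen's algorithm requires power-of-2 dimensions. Pad 23x23 to 32x32 (next power of 2).

Standard algorithm: 23^3 = 12167 multiplications
Strassen's algorithm: 7^(log2(32)) = 7^5 = 16807 multiplications
Difference: 12167 - 16807 = -4640 (Strassen uses MORE here due to padding overhead — for small or just-over-power-of-2 n, padding can outweigh the per-level savings)

Standard: 12167 multiplications (23^3). Strassen: 16807 multiplications (7^5, after padding to 32x32). Strassen reduces 8 recursive multiplications to 7 at each level.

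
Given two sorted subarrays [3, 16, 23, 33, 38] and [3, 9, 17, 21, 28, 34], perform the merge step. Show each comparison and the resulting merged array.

Merging process:

Compare 3 vs 3: take 3 from left. Merged: [3]
Compare 16 vs 3: take 3 from right. Merged: [3, 3]
Compare 16 vs 9: take 9 from right. Merged: [3, 3, 9]
Compare 16 vs 17: take 16 from left. Merged: [3, 3, 9, 16]
Compare 23 vs 17: take 17 from right. Merged: [3, 3, 9, 16, 17]
Compare 23 vs 21: take 21 from right. Merged: [3, 3, 9, 16, 17, 21]
Compare 23 vs 28: take 23 from left. Merged: [3, 3, 9, 16, 17, 21, 23]
Compare 33 vs 28: take 28 from right. Merged: [3, 3, 9, 16, 17, 21, 23, 28]
Compare 33 vs 34: take 33 from left. Merged: [3, 3, 9, 16, 17, 21, 23, 28, 33]
Compare 38 vs 34: take 34 from right. Merged: [3, 3, 9, 16, 17, 21, 23, 28, 33, 34]
Append remaining from left: [38]. Merged: [3, 3, 9, 16, 17, 21, 23, 28, 33, 34, 38]

Final merged array: [3, 3, 9, 16, 17, 21, 23, 28, 33, 34, 38]
Total comparisons: 10

The merged array is [3, 3, 9, 16, 17, 21, 23, 28, 33, 34, 38], requiring 10 comparisons. The merge step runs in O(n) time where n is the total number of elements.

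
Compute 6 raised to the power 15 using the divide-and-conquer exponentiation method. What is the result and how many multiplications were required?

Computing 6^15 by squaring (build up from 6^1; each line after the first costs one multiplication):

6^1 = 6
6^2 = (6^1)^2 = 6^2 = 36
6^3 = 6 * 6^2 = 6 * 36 = 216
6^6 = (6^3)^2 = 216^2 = 46656
6^7 = 6 * 6^6 = 6 * 46656 = 279936
6^14 = (6^7)^2 = 279936^2 = 78364164096
6^15 = 6 * 6^14 = 6 * 78364164096 = 470184984576

Result: 470184984576
Multiplications needed: 6 (6 lines after 6^1)

6^15 = 470184984576. Using exponentiation by squaring, this requires 6 multiplications. The key idea: if the exponent is even, square the half-power; if odd, multiply by the base once.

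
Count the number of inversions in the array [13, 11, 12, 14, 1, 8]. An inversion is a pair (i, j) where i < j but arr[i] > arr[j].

Finding inversions in [13, 11, 12, 14, 1, 8]:

(0, 1): arr[0]=13 > arr[1]=11
(0, 2): arr[0]=13 > arr[2]=12
(0, 4): arr[0]=13 > arr[4]=1
(0, 5): arr[0]=13 > arr[5]=8
(1, 4): arr[1]=11 > arr[4]=1
(1, 5): arr[1]=11 > arr[5]=8
(2, 4): arr[2]=12 > arr[4]=1
(2, 5): arr[2]=12 > arr[5]=8
(3, 4): arr[3]=14 > arr[4]=1
(3, 5): arr[3]=14 > arr[5]=8

Total inversions: 10

The array has 10 inversion(s): (0,1), (0,2), (0,4), (0,5), (1,4), (1,5), (2,4), (2,5), (3,4), (3,5). Each pair (i,j) satisfies i < j and arr[i] > arr[j].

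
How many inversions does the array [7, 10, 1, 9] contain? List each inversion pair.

Finding inversions in [7, 10, 1, 9]:

(0, 2): arr[0]=7 > arr[2]=1
(1, 2): arr[1]=10 > arr[2]=1
(1, 3): arr[1]=10 > arr[3]=9

Total inversions: 3

The array has 3 inversion(s): (0,2), (1,2), (1,3). Each pair (i,j) satisfies i < j and arr[i] > arr[j].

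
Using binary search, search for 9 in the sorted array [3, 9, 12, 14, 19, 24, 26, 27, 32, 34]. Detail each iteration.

Binary search for 9 in [3, 9, 12, 14, 19, 24, 26, 27, 32, 34]:

lo=0, hi=9, mid=4, arr[mid]=19 -> 19 > 9, search left half
lo=0, hi=3, mid=1, arr[mid]=9 -> Found target at index 1!

Binary search finds 9 at index 1 after 2 comparisons. The search repeatedly halves the search space by comparing with the middle element.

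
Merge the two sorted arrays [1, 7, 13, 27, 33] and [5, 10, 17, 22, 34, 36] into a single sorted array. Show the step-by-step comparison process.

Merging process:

Compare 1 vs 5: take 1 from left. Merged: [1]
Compare 7 vs 5: take 5 from right. Merged: [1, 5]
Compare 7 vs 10: take 7 from left. Merged: [1, 5, 7]
Compare 13 vs 10: take 10 from right. Merged: [1, 5, 7, 10]
Compare 13 vs 17: take 13 from left. Merged: [1, 5, 7, 10, 13]
Compare 27 vs 17: take 17 from right. Merged: [1, 5, 7, 10, 13, 17]
Compare 27 vs 22: take 22 from right. Merged: [1, 5, 7, 10, 13, 17, 22]
Compare 27 vs 34: take 27 from left. Merged: [1, 5, 7, 10, 13, 17, 22, 27]
Compare 33 vs 34: take 33 from left. Merged: [1, 5, 7, 10, 13, 17, 22, 27, 33]
Append remaining from right: [34, 36]. Merged: [1, 5, 7, 10, 13, 17, 22, 27, 33, 34, 36]

Final merged array: [1, 5, 7, 10, 13, 17, 22, 27, 33, 34, 36]
Total comparisons: 9

The merged array is [1, 5, 7, 10, 13, 17, 22, 27, 33, 34, 36], requiring 9 comparisons. The merge step runs in O(n) time where n is the total number of elements.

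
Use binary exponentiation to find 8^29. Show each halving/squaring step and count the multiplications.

Computing 8^29 by squaring (build up from 8^1; each line after the first costs one multiplication):

8^1 = 8
8^2 = (8^1)^2 = 8^2 = 64
8^3 = 8 * 8^2 = 8 * 64 = 512
8^6 = (8^3)^2 = 512^2 = 262144
8^7 = 8 * 8^6 = 8 * 262144 = 2097152
8^14 = (8^7)^2 = 2097152^2 = 4398046511104
8^28 = (8^14)^2 = 4398046511104^2 = 19342813113834066795298816
8^29 = 8 * 8^28 = 8 * 19342813113834066795298816 = 154742504910672534362390528

Result: 154742504910672534362390528
Multiplications needed: 7 (7 lines after 8^1)

8^29 = 154742504910672534362390528. Using exponentiation by squaring, this requires 7 multiplications. The key idea: if the exponent is even, square the half-power; if odd, multiply by the base once.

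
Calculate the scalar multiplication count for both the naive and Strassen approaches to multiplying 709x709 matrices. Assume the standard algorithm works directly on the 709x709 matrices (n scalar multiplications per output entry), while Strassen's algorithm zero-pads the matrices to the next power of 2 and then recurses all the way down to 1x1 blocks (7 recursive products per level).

Matrix multiplication for 709x709 matrices:

Strassen's algorithm requires power-of-2 dimensions. Pad 709x709 to 1024x1024 (next power of 2).

Standard algorithm: 709^3 = 356400829 multiplications
Strassen's algorithm: 7^(log2(1024)) = 7^10 = 282475249 multiplications
Savings: 356400829 - 282475249 = 73925580 multiplications

Standard: 356400829 multiplications (709^3). Strassen: 282475249 multiplications (7^10, after padding to 1024x1024). Strassen reduces 8 recursive multiplications to 7 at each level.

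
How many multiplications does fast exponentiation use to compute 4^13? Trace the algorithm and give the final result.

Computing 4^13 by squaring (build up from 4^1; each line after the first costs one multiplication):

4^1 = 4
4^2 = (4^1)^2 = 4^2 = 16
4^3 = 4 * 4^2 = 4 * 16 = 64
4^6 = (4^3)^2 = 64^2 = 4096
4^12 = (4^6)^2 = 4096^2 = 16777216
4^13 = 4 * 4^12 = 4 * 16777216 = 67108864

Result: 67108864
Multiplications needed: 5 (5 lines after 4^1)

4^13 = 67108864. Using exponentiation by squaring, this requires 5 multiplications. The key idea: if the exponent is even, square the half-power; if odd, multiply by the base once.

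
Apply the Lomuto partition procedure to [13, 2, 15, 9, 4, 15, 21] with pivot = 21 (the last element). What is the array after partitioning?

Lomuto partition with pivot = 21:

Initial array: [13, 2, 15, 9, 4, 15, 21]

arr[0]=13 <= 21: swap with position 0, array becomes [13, 2, 15, 9, 4, 15, 21]
arr[1]=2 <= 21: swap with position 1, array becomes [13, 2, 15, 9, 4, 15, 21]
arr[2]=15 <= 21: swap with position 2, array becomes [13, 2, 15, 9, 4, 15, 21]
arr[3]=9 <= 21: swap with position 3, array becomes [13, 2, 15, 9, 4, 15, 21]
arr[4]=4 <= 21: swap with position 4, array becomes [13, 2, 15, 9, 4, 15, 21]
arr[5]=15 <= 21: swap with position 5, array becomes [13, 2, 15, 9, 4, 15, 21]

Place pivot at position 6: [13, 2, 15, 9, 4, 15, 21]
Pivot position: 6

After partitioning with pivot 21, the array becomes [13, 2, 15, 9, 4, 15, 21]. The pivot is placed at index 6. All elements to the left of the pivot are <= 21, and all elements to the right are > 21.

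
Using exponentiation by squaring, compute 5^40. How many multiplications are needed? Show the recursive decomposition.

Computing 5^40 by squaring (build up from 5^1; each line after the first costs one multiplication):

5^1 = 5
5^2 = (5^1)^2 = 5^2 = 25
5^4 = (5^2)^2 = 25^2 = 625
5^5 = 5 * 5^4 = 5 * 625 = 3125
5^10 = (5^5)^2 = 3125^2 = 9765625
5^20 = (5^10)^2 = 9765625^2 = 95367431640625
5^40 = (5^20)^2 = 95367431640625^2 = 9094947017729282379150390625

Result: 9094947017729282379150390625
Multiplications needed: 6 (6 lines after 5^1)

5^40 = 9094947017729282379150390625. Using exponentiation by squaring, this requires 6 multiplications. The key idea: if the exponent is even, square the half-power; if odd, multiply by the base once.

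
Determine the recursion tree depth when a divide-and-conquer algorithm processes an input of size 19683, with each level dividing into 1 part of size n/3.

For divide and conquer with division factor 3:

Problem sizes at each level:
Level 0: 19683
Level 1: 6561
Level 2: 2187
Level 3: 729
Level 4: 243
Level 5: 81
Level 6: 27
Level 7: 9
Level 8: 3
Level 9: 1

The root is level 0 and the size-1 base case is level 9 (the tree spans levels 0 through 9, i.e. 10 levels counting the root), so the depth is the number of divisions: log_3(19683) = 9

The recursion tree depth is log_3(19683) = 9. At each level, the problem size is divided by 3, so it takes 9 divisions to reduce to a base case of size 1. The algorithm makes 1 recursive call at each level.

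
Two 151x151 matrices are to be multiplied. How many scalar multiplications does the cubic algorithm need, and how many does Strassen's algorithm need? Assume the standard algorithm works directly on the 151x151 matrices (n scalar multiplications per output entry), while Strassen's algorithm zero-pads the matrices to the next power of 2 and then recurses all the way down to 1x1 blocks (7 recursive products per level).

Matrix multiplication for 151x151 matrices:

Strassen's algorithm requires power-of-2 dimensions. Pad 151x151 to 256x256 (next power of 2).

Standard algorithm: 151^3 = 3442951 multiplications
Strassen's algorithm: 7^(log2(256)) = 7^8 = 5764801 multiplications
Difference: 3442951 - 5764801 = -2321850 (Strassen uses MORE here due to padding overhead — for small or just-over-power-of-2 n, padding can outweigh the per-level savings)

Standard: 3442951 multiplications (151^3). Strassen: 5764801 multiplications (7^8, after padding to 256x256). Strassen reduces 8 recursive multiplications to 7 at each level.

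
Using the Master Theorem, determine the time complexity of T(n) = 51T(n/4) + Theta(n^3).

Master Theorem for T(n) = 51T(n/4) + O(n^3):

a = 51, b = 4, c = 3
log_b(a) = log_4(51) = 2.8362

Case 3: c = 3 > log_4(51) = 2.8362
T(n) = O(n^3) = O(n^3)

For T(n) = 51T(n/4) + O(n^3): log_4(51) = 2.8362. This is Case 3 of the Master Theorem (c > log_b(a), work dominated by root), giving O(n^3).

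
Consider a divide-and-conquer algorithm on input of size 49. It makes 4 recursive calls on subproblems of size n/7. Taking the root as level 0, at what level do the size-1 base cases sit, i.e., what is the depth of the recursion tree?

For divide and conquer with division factor 7:

Problem sizes at each level:
Level 0: 49
Level 1: 7
Level 2: 1

The root is level 0 and the size-1 base case is level 2 (the tree spans levels 0 through 2, i.e. 3 levels counting the root), so the depth is the number of divisions: log_7(49) = 2

The recursion tree depth is log_7(49) = 2. At each level, the problem size is divided by 7, so it takes 2 divisions to reduce to a base case of size 1. The algorithm makes 4 recursive calls at each level.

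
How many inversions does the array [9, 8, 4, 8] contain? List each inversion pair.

Finding inversions in [9, 8, 4, 8]:

(0, 1): arr[0]=9 > arr[1]=8
(0, 2): arr[0]=9 > arr[2]=4
(0, 3): arr[0]=9 > arr[3]=8
(1, 2): arr[1]=8 > arr[2]=4

Total inversions: 4

The array has 4 inversion(s): (0,1), (0,2), (0,3), (1,2). Each pair (i,j) satisfies i < j and arr[i] > arr[j].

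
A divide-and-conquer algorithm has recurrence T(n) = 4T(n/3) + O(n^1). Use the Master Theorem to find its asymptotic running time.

Master Theorem for T(n) = 4T(n/3) + O(n^1):

a = 4, b = 3, c = 1
log_b(a) = log_3(4) = 1.2619

Case 1: c = 1 < log_3(4) = 1.2619
T(n) = O(n^(log_3 4))

For T(n) = 4T(n/3) + O(n^1): log_3(4) = 1.2619. This is Case 1 of the Master Theorem (c < log_b(a), work dominated by leaves), giving O(n^(log_3 4)).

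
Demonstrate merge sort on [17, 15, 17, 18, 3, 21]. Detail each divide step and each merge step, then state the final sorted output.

Merge sort trace:

Split: [17, 15, 17, 18, 3, 21] -> [17, 15, 17] and [18, 3, 21]
  Split: [17, 15, 17] -> [17] and [15, 17]
    Split: [15, 17] -> [15] and [17]
    Merge: [15] + [17] -> [15, 17]
  Merge: [17] + [15, 17] -> [15, 17, 17]
  Split: [18, 3, 21] -> [18] and [3, 21]
    Split: [3, 21] -> [3] and [21]
    Merge: [3] + [21] -> [3, 21]
  Merge: [18] + [3, 21] -> [3, 18, 21]
Merge: [15, 17, 17] + [3, 18, 21] -> [3, 15, 17, 17, 18, 21]

Final sorted array: [3, 15, 17, 17, 18, 21]

The merge sort proceeds by recursively splitting the array and merging sorted halves.
After all merges, the sorted array is [3, 15, 17, 17, 18, 21].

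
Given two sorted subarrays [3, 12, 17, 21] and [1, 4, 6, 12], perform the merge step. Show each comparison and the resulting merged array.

Merging process:

Compare 3 vs 1: take 1 from right. Merged: [1]
Compare 3 vs 4: take 3 from left. Merged: [1, 3]
Compare 12 vs 4: take 4 from right. Merged: [1, 3, 4]
Compare 12 vs 6: take 6 from right. Merged: [1, 3, 4, 6]
Compare 12 vs 12: take 12 from left. Merged: [1, 3, 4, 6, 12]
Compare 17 vs 12: take 12 from right. Merged: [1, 3, 4, 6, 12, 12]
Append remaining from left: [17, 21]. Merged: [1, 3, 4, 6, 12, 12, 17, 21]

Final merged array: [1, 3, 4, 6, 12, 12, 17, 21]
Total comparisons: 6

The merged array is [1, 3, 4, 6, 12, 12, 17, 21], requiring 6 comparisons. The merge step runs in O(n) time where n is the total number of elements.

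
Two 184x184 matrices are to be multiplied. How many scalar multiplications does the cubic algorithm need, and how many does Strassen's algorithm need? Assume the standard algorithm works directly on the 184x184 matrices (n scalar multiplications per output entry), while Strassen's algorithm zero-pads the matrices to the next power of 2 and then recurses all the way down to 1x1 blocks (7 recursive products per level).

Matrix multiplication for 184x184 matrices:

Strassen's algorithm requires power-of-2 dimensions. Pad 184x184 to 256x256 (next power of 2).

Standard algorithm: 184^3 = 6229504 multiplications
Strassen's algorithm: 7^(log2(256)) = 7^8 = 5764801 multiplications
Savings: 6229504 - 5764801 = 464703 multiplications

Standard: 6229504 multiplications (184^3). Strassen: 5764801 multiplications (7^8, after padding to 256x256). Strassen reduces 8 recursive multiplications to 7 at each level.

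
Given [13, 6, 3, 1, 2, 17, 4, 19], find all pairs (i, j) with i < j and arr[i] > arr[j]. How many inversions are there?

Finding inversions in [13, 6, 3, 1, 2, 17, 4, 19]:

(0, 1): arr[0]=13 > arr[1]=6
(0, 2): arr[0]=13 > arr[2]=3
(0, 3): arr[0]=13 > arr[3]=1
(0, 4): arr[0]=13 > arr[4]=2
(0, 6): arr[0]=13 > arr[6]=4
(1, 2): arr[1]=6 > arr[2]=3
(1, 3): arr[1]=6 > arr[3]=1
(1, 4): arr[1]=6 > arr[4]=2
(1, 6): arr[1]=6 > arr[6]=4
(2, 3): arr[2]=3 > arr[3]=1
(2, 4): arr[2]=3 > arr[4]=2
(5, 6): arr[5]=17 > arr[6]=4

Total inversions: 12

The array has 12 inversion(s): (0,1), (0,2), (0,3), (0,4), (0,6), (1,2), (1,3), (1,4), (1,6), (2,3), (2,4), (5,6). Each pair (i,j) satisfies i < j and arr[i] > arr[j].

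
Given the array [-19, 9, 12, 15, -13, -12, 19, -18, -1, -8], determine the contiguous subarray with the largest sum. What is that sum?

Using Kadane's algorithm on [-19, 9, 12, 15, -13, -12, 19, -18, -1, -8]:

Scanning through the array:
Position 1 (value 9): max_ending_here = 9, max_so_far = 9
Position 2 (value 12): max_ending_here = 21, max_so_far = 21
Position 3 (value 15): max_ending_here = 36, max_so_far = 36
Position 4 (value -13): max_ending_here = 23, max_so_far = 36
Position 5 (value -12): max_ending_here = 11, max_so_far = 36
Position 6 (value 19): max_ending_here = 30, max_so_far = 36
Position 7 (value -18): max_ending_here = 12, max_so_far = 36
Position 8 (value -1): max_ending_here = 11, max_so_far = 36
Position 9 (value -8): max_ending_here = 3, max_so_far = 36

Maximum subarray: [9, 12, 15]
Maximum sum: 36

The maximum subarray is [9, 12, 15] with sum 36. This subarray runs from index 1 to index 3.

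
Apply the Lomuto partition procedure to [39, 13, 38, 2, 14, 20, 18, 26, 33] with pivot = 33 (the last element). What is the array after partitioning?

Lomuto partition with pivot = 33:

Initial array: [39, 13, 38, 2, 14, 20, 18, 26, 33]

arr[0]=39 > 33: no swap
arr[1]=13 <= 33: swap with position 0, array becomes [13, 39, 38, 2, 14, 20, 18, 26, 33]
arr[2]=38 > 33: no swap
arr[3]=2 <= 33: swap with position 1, array becomes [13, 2, 38, 39, 14, 20, 18, 26, 33]
arr[4]=14 <= 33: swap with position 2, array becomes [13, 2, 14, 39, 38, 20, 18, 26, 33]
arr[5]=20 <= 33: swap with position 3, array becomes [13, 2, 14, 20, 38, 39, 18, 26, 33]
arr[6]=18 <= 33: swap with position 4, array becomes [13, 2, 14, 20, 18, 39, 38, 26, 33]
arr[7]=26 <= 33: swap with position 5, array becomes [13, 2, 14, 20, 18, 26, 38, 39, 33]

Place pivot at position 6: [13, 2, 14, 20, 18, 26, 33, 39, 38]
Pivot position: 6

After partitioning with pivot 33, the array becomes [13, 2, 14, 20, 18, 26, 33, 39, 38]. The pivot is placed at index 6. All elements to the left of the pivot are <= 33, and all elements to the right are > 33.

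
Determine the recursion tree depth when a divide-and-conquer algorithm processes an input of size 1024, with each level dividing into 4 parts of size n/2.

For divide and conquer with division factor 2:

Problem sizes at each level:
Level 0: 1024
Level 1: 512
Level 2: 256
Level 3: 128
Level 4: 64
Level 5: 32
Level 6: 16
Level 7: 8
Level 8: 4
Level 9: 2
Level 10: 1

The root is level 0 and the size-1 base case is level 10 (the tree spans levels 0 through 10, i.e. 11 levels counting the root), so the depth is the number of divisions: log_2(1024) = 10

The recursion tree depth is log_2(1024) = 10. At each level, the problem size is divided by 2, so it takes 10 divisions to reduce to a base case of size 1. The algorithm makes 4 recursive calls at each level.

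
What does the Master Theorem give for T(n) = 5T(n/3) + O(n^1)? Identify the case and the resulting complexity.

Master Theorem for T(n) = 5T(n/3) + O(n^1):

a = 5, b = 3, c = 1
log_b(a) = log_3(5) = 1.4650

Case 1: c = 1 < log_3(5) = 1.4650
T(n) = O(n^(log_3 5))

For T(n) = 5T(n/3) + O(n^1): log_3(5) = 1.4650. This is Case 1 of the Master Theorem (c < log_b(a), work dominated by leaves), giving O(n^(log_3 5)).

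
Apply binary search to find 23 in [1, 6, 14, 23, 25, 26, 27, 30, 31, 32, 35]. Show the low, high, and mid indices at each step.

Binary search for 23 in [1, 6, 14, 23, 25, 26, 27, 30, 31, 32, 35]:

lo=0, hi=10, mid=5, arr[mid]=26 -> 26 > 23, search left half
lo=0, hi=4, mid=2, arr[mid]=14 -> 14 < 23, search right half
lo=3, hi=4, mid=3, arr[mid]=23 -> Found target at index 3!

Binary search finds 23 at index 3 after 3 comparisons. The search repeatedly halves the search space by comparing with the middle element.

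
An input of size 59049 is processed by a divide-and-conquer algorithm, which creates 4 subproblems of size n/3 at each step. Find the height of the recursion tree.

For divide and conquer with division factor 3:

Problem sizes at each level:
Level 0: 59049
Level 1: 19683
Level 2: 6561
Level 3: 2187
Level 4: 729
Level 5: 243
Level 6: 81
Level 7: 27
Level 8: 9
Level 9: 3
Level 10: 1

The root is level 0 and the size-1 base case is level 10 (the tree spans levels 0 through 10, i.e. 11 levels counting the root), so the depth is the number of divisions: log_3(59049) = 10

The recursion tree depth is log_3(59049) = 10. At each level, the problem size is divided by 3, so it takes 10 divisions to reduce to a base case of size 1. The algorithm makes 4 recursive calls at each level.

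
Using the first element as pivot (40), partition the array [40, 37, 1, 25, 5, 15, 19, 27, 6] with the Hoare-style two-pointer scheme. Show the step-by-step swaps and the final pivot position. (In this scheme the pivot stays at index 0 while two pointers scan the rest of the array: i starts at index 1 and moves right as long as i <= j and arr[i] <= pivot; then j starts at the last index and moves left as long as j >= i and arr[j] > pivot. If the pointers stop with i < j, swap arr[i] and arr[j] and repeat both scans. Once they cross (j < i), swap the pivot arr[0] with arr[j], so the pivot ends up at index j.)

Hoare-style two-pointer partition with pivot = 40:

Initial array: [40, 37, 1, 25, 5, 15, 19, 27, 6]

Pointers start at i = 1, j = 8.
i ends at 9, j ends at 8: the pointers have crossed (j < i), so scanning stops.

Swap pivot arr[0] with arr[8] to place pivot at position 8: [6, 37, 1, 25, 5, 15, 19, 27, 40]
Pivot position: 8

After partitioning with pivot 40, the array becomes [6, 37, 1, 25, 5, 15, 19, 27, 40]. The pivot is placed at index 8. All elements to the left of the pivot are <= 40, and all elements to the right are > 40.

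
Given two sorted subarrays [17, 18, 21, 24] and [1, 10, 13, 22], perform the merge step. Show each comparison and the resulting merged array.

Merging process:

Compare 17 vs 1: take 1 from right. Merged: [1]
Compare 17 vs 10: take 10 from right. Merged: [1, 10]
Compare 17 vs 13: take 13 from right. Merged: [1, 10, 13]
Compare 17 vs 22: take 17 from left. Merged: [1, 10, 13, 17]
Compare 18 vs 22: take 18 from left. Merged: [1, 10, 13, 17, 18]
Compare 21 vs 22: take 21 from left. Merged: [1, 10, 13, 17, 18, 21]
Compare 24 vs 22: take 22 from right. Merged: [1, 10, 13, 17, 18, 21, 22]
Append remaining from left: [24]. Merged: [1, 10, 13, 17, 18, 21, 22, 24]

Final merged array: [1, 10, 13, 17, 18, 21, 22, 24]
Total comparisons: 7

The merged array is [1, 10, 13, 17, 18, 21, 22, 24], requiring 7 comparisons. The merge step runs in O(n) time where n is the total number of elements.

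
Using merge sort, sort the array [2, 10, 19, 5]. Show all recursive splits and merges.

Merge sort trace:

Split: [2, 10, 19, 5] -> [2, 10] and [19, 5]
  Split: [2, 10] -> [2] and [10]
  Merge: [2] + [10] -> [2, 10]
  Split: [19, 5] -> [19] and [5]
  Merge: [19] + [5] -> [5, 19]
Merge: [2, 10] + [5, 19] -> [2, 5, 10, 19]

Final sorted array: [2, 5, 10, 19]

The merge sort proceeds by recursively splitting the array and merging sorted halves.
After all merges, the sorted array is [2, 5, 10, 19].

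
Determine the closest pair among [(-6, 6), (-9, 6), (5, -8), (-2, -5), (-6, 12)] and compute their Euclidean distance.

Computing all pairwise distances among 5 points:

d((-6, 6), (-9, 6)) = 3.0 <-- minimum
d((-6, 6), (5, -8)) = 17.8045
d((-6, 6), (-2, -5)) = 11.7047
d((-6, 6), (-6, 12)) = 6.0
d((-9, 6), (5, -8)) = 19.799
d((-9, 6), (-2, -5)) = 13.0384
d((-9, 6), (-6, 12)) = 6.7082
d((5, -8), (-2, -5)) = 7.6158
d((5, -8), (-6, 12)) = 22.8254
d((-2, -5), (-6, 12)) = 17.4642

Closest pair: (-6, 6) and (-9, 6) with distance 3.0

The closest pair is (-6, 6) and (-9, 6) with Euclidean distance 3.0. For 5 points, brute-force pairwise comparison is shown above. For large n, the divide-and-conquer algorithm (sort by x, recurse on halves, check the dividing strip) achieves O(n log n).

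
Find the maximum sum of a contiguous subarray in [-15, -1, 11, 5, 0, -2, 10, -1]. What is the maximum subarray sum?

Using Kadane's algorithm on [-15, -1, 11, 5, 0, -2, 10, -1]:

Scanning through the array:
Position 1 (value -1): max_ending_here = -1, max_so_far = -1
Position 2 (value 11): max_ending_here = 11, max_so_far = 11
Position 3 (value 5): max_ending_here = 16, max_so_far = 16
Position 4 (value 0): max_ending_here = 16, max_so_far = 16
Position 5 (value -2): max_ending_here = 14, max_so_far = 16
Position 6 (value 10): max_ending_here = 24, max_so_far = 24
Position 7 (value -1): max_ending_here = 23, max_so_far = 24

Maximum subarray: [11, 5, 0, -2, 10]
Maximum sum: 24

The maximum subarray is [11, 5, 0, -2, 10] with sum 24. This subarray runs from index 2 to index 6.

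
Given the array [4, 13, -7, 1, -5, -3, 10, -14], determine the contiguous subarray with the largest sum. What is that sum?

Using Kadane's algorithm on [4, 13, -7, 1, -5, -3, 10, -14]:

Scanning through the array:
Position 1 (value 13): max_ending_here = 17, max_so_far = 17
Position 2 (value -7): max_ending_here = 10, max_so_far = 17
Position 3 (value 1): max_ending_here = 11, max_so_far = 17
Position 4 (value -5): max_ending_here = 6, max_so_far = 17
Position 5 (value -3): max_ending_here = 3, max_so_far = 17
Position 6 (value 10): max_ending_here = 13, max_so_far = 17
Position 7 (value -14): max_ending_here = -1, max_so_far = 17

Maximum subarray: [4, 13]
Maximum sum: 17

The maximum subarray is [4, 13] with sum 17. This subarray runs from index 0 to index 1.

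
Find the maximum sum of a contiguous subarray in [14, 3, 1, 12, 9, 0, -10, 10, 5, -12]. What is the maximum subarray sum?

Using Kadane's algorithm on [14, 3, 1, 12, 9, 0, -10, 10, 5, -12]:

Scanning through the array:
Position 1 (value 3): max_ending_here = 17, max_so_far = 17
Position 2 (value 1): max_ending_here = 18, max_so_far = 18
Position 3 (value 12): max_ending_here = 30, max_so_far = 30
Position 4 (value 9): max_ending_here = 39, max_so_far = 39
Position 5 (value 0): max_ending_here = 39, max_so_far = 39
Position 6 (value -10): max_ending_here = 29, max_so_far = 39
Position 7 (value 10): max_ending_here = 39, max_so_far = 39
Position 8 (value 5): max_ending_here = 44, max_so_far = 44
Position 9 (value -12): max_ending_here = 32, max_so_far = 44

Maximum subarray: [14, 3, 1, 12, 9, 0, -10, 10, 5]
Maximum sum: 44

The maximum subarray is [14, 3, 1, 12, 9, 0, -10, 10, 5] with sum 44. This subarray runs from index 0 to index 8.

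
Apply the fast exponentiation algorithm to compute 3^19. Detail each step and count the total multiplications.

Computing 3^19 by squaring (build up from 3^1; each line after the first costs one multiplication):

3^1 = 3
3^2 = (3^1)^2 = 3^2 = 9
3^4 = (3^2)^2 = 9^2 = 81
3^8 = (3^4)^2 = 81^2 = 6561
3^9 = 3 * 3^8 = 3 * 6561 = 19683
3^18 = (3^9)^2 = 19683^2 = 387420489
3^19 = 3 * 3^18 = 3 * 387420489 = 1162261467

Result: 1162261467
Multiplications needed: 6 (6 lines after 3^1)

3^19 = 1162261467. Using exponentiation by squaring, this requires 6 multiplications. The key idea: if the exponent is even, square the half-power; if odd, multiply by the base once.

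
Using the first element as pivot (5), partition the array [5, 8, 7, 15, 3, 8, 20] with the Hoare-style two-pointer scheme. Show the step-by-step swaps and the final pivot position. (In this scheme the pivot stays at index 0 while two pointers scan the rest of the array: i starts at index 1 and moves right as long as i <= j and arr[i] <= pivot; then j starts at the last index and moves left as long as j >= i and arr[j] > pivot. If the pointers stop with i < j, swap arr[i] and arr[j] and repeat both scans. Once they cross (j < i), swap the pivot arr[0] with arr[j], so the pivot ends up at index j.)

Hoare-style two-pointer partition with pivot = 5:

Initial array: [5, 8, 7, 15, 3, 8, 20]

Pointers start at i = 1, j = 6.
i stops at index 1 (arr[1]=8 > 5), j stops at index 4 (arr[4]=3 <= 5): swap arr[1] and arr[4], array becomes [5, 3, 7, 15, 8, 8, 20]
i ends at 2, j ends at 1: the pointers have crossed (j < i), so scanning stops.

Swap pivot arr[0] with arr[1] to place pivot at position 1: [3, 5, 7, 15, 8, 8, 20]
Pivot position: 1

After partitioning with pivot 5, the array becomes [3, 5, 7, 15, 8, 8, 20]. The pivot is placed at index 1. All elements to the left of the pivot are <= 5, and all elements to the right are > 5.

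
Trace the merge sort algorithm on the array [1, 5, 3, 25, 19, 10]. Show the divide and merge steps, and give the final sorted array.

Merge sort trace:

Split: [1, 5, 3, 25, 19, 10] -> [1, 5, 3] and [25, 19, 10]
  Split: [1, 5, 3] -> [1] and [5, 3]
    Split: [5, 3] -> [5] and [3]
    Merge: [5] + [3] -> [3, 5]
  Merge: [1] + [3, 5] -> [1, 3, 5]
  Split: [25, 19, 10] -> [25] and [19, 10]
    Split: [19, 10] -> [19] and [10]
    Merge: [19] + [10] -> [10, 19]
  Merge: [25] + [10, 19] -> [10, 19, 25]
Merge: [1, 3, 5] + [10, 19, 25] -> [1, 3, 5, 10, 19, 25]

Final sorted array: [1, 3, 5, 10, 19, 25]

The merge sort proceeds by recursively splitting the array and merging sorted halves.
After all merges, the sorted array is [1, 3, 5, 10, 19, 25].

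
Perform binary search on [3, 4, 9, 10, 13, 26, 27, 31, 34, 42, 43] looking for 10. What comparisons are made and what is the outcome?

Binary search for 10 in [3, 4, 9, 10, 13, 26, 27, 31, 34, 42, 43]:

lo=0, hi=10, mid=5, arr[mid]=26 -> 26 > 10, search left half
lo=0, hi=4, mid=2, arr[mid]=9 -> 9 < 10, search right half
lo=3, hi=4, mid=3, arr[mid]=10 -> Found target at index 3!

Binary search finds 10 at index 3 after 3 comparisons. The search repeatedly halves the search space by comparing with the middle element.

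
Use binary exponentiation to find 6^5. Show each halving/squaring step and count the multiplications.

Computing 6^5 by squaring (build up from 6^1; each line after the first costs one multiplication):

6^1 = 6
6^2 = (6^1)^2 = 6^2 = 36
6^4 = (6^2)^2 = 36^2 = 1296
6^5 = 6 * 6^4 = 6 * 1296 = 7776

Result: 7776
Multiplications needed: 3 (3 lines after 6^1)

6^5 = 7776. Using exponentiation by squaring, this requires 3 multiplications. The key idea: if the exponent is even, square the half-power; if odd, multiply by the base once.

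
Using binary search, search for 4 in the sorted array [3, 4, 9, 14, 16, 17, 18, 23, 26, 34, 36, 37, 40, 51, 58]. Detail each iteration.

Binary search for 4 in [3, 4, 9, 14, 16, 17, 18, 23, 26, 34, 36, 37, 40, 51, 58]:

lo=0, hi=14, mid=7, arr[mid]=23 -> 23 > 4, search left half
lo=0, hi=6, mid=3, arr[mid]=14 -> 14 > 4, search left half
lo=0, hi=2, mid=1, arr[mid]=4 -> Found target at index 1!

Binary search finds 4 at index 1 after 3 comparisons. The search repeatedly halves the search space by comparing with the middle element.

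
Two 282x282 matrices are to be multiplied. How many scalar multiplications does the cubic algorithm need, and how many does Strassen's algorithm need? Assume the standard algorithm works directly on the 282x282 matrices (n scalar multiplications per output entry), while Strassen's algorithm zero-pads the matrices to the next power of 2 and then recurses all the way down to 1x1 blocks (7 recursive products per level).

Matrix multiplication for 282x282 matrices:

Strassen's algorithm requires power-of-2 dimensions. Pad 282x282 to 512x512 (next power of 2).

Standard algorithm: 282^3 = 22425768 multiplications
Strassen's algorithm: 7^(log2(512)) = 7^9 = 40353607 multiplications
Difference: 22425768 - 40353607 = -17927839 (Strassen uses MORE here due to padding overhead — for small or just-over-power-of-2 n, padding can outweigh the per-level savings)

Standard: 22425768 multiplications (282^3). Strassen: 40353607 multiplications (7^9, after padding to 512x512). Strassen reduces 8 recursive multiplications to 7 at each level.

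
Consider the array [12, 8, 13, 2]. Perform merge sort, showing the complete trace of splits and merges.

Merge sort trace:

Split: [12, 8, 13, 2] -> [12, 8] and [13, 2]
  Split: [12, 8] -> [12] and [8]
  Merge: [12] + [8] -> [8, 12]
  Split: [13, 2] -> [13] and [2]
  Merge: [13] + [2] -> [2, 13]
Merge: [8, 12] + [2, 13] -> [2, 8, 12, 13]

Final sorted array: [2, 8, 12, 13]

The merge sort proceeds by recursively splitting the array and merging sorted halves.
After all merges, the sorted array is [2, 8, 12, 13].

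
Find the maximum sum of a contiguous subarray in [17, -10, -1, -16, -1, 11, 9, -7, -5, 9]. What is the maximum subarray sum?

Using Kadane's algorithm on [17, -10, -1, -16, -1, 11, 9, -7, -5, 9]:

Scanning through the array:
Position 1 (value -10): max_ending_here = 7, max_so_far = 17
Position 2 (value -1): max_ending_here = 6, max_so_far = 17
Position 3 (value -16): max_ending_here = -10, max_so_far = 17
Position 4 (value -1): max_ending_here = -1, max_so_far = 17
Position 5 (value 11): max_ending_here = 11, max_so_far = 17
Position 6 (value 9): max_ending_here = 20, max_so_far = 20
Position 7 (value -7): max_ending_here = 13, max_so_far = 20
Position 8 (value -5): max_ending_here = 8, max_so_far = 20
Position 9 (value 9): max_ending_here = 17, max_so_far = 20

Maximum subarray: [11, 9]
Maximum sum: 20

The maximum subarray is [11, 9] with sum 20. This subarray runs from index 5 to index 6.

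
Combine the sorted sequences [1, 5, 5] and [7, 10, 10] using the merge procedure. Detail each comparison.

Merging process:

Compare 1 vs 7: take 1 from left. Merged: [1]
Compare 5 vs 7: take 5 from left. Merged: [1, 5]
Compare 5 vs 7: take 5 from left. Merged: [1, 5, 5]
Append remaining from right: [7, 10, 10]. Merged: [1, 5, 5, 7, 10, 10]

Final merged array: [1, 5, 5, 7, 10, 10]
Total comparisons: 3

The merged array is [1, 5, 5, 7, 10, 10], requiring 3 comparisons. The merge step runs in O(n) time where n is the total number of elements.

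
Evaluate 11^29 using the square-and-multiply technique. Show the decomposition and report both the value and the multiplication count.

Computing 11^29 by squaring (build up from 11^1; each line after the first costs one multiplication):

11^1 = 11
11^2 = (11^1)^2 = 11^2 = 121
11^3 = 11 * 11^2 = 11 * 121 = 1331
11^6 = (11^3)^2 = 1331^2 = 1771561
11^7 = 11 * 11^6 = 11 * 1771561 = 19487171
11^14 = (11^7)^2 = 19487171^2 = 379749833583241
11^28 = (11^14)^2 = 379749833583241^2 = 144209936106499234037676064081
11^29 = 11 * 11^28 = 11 * 144209936106499234037676064081 = 1586309297171491574414436704891

Result: 1586309297171491574414436704891
Multiplications needed: 7 (7 lines after 11^1)

11^29 = 1586309297171491574414436704891. Using exponentiation by squaring, this requires 7 multiplications. The key idea: if the exponent is even, square the half-power; if odd, multiply by the base once.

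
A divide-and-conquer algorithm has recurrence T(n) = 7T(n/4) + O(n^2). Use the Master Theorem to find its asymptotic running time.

Master Theorem for T(n) = 7T(n/4) + O(n^2):

a = 7, b = 4, c = 2
log_b(a) = log_4(7) = 1.4037

Case 3: c = 2 > log_4(7) = 1.4037
T(n) = O(n^2) = O(n^2)

For T(n) = 7T(n/4) + O(n^2): log_4(7) = 1.4037. This is Case 3 of the Master Theorem (c > log_b(a), work dominated by root), giving O(n^2).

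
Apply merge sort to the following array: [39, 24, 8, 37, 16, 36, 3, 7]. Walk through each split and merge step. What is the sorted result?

Merge sort trace:

Split: [39, 24, 8, 37, 16, 36, 3, 7] -> [39, 24, 8, 37] and [16, 36, 3, 7]
  Split: [39, 24, 8, 37] -> [39, 24] and [8, 37]
    Split: [39, 24] -> [39] and [24]
    Merge: [39] + [24] -> [24, 39]
    Split: [8, 37] -> [8] and [37]
    Merge: [8] + [37] -> [8, 37]
  Merge: [24, 39] + [8, 37] -> [8, 24, 37, 39]
  Split: [16, 36, 3, 7] -> [16, 36] and [3, 7]
    Split: [16, 36] -> [16] and [36]
    Merge: [16] + [36] -> [16, 36]
    Split: [3, 7] -> [3] and [7]
    Merge: [3] + [7] -> [3, 7]
  Merge: [16, 36] + [3, 7] -> [3, 7, 16, 36]
Merge: [8, 24, 37, 39] + [3, 7, 16, 36] -> [3, 7, 8, 16, 24, 36, 37, 39]

Final sorted array: [3, 7, 8, 16, 24, 36, 37, 39]

The merge sort proceeds by recursively splitting the array and merging sorted halves.
After all merges, the sorted array is [3, 7, 8, 16, 24, 36, 37, 39].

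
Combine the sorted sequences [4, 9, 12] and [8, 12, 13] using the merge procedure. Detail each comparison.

Merging process:

Compare 4 vs 8: take 4 from left. Merged: [4]
Compare 9 vs 8: take 8 from right. Merged: [4, 8]
Compare 9 vs 12: take 9 from left. Merged: [4, 8, 9]
Compare 12 vs 12: take 12 from left. Merged: [4, 8, 9, 12]
Append remaining from right: [12, 13]. Merged: [4, 8, 9, 12, 12, 13]

Final merged array: [4, 8, 9, 12, 12, 13]
Total comparisons: 4

The merged array is [4, 8, 9, 12, 12, 13], requiring 4 comparisons. The merge step runs in O(n) time where n is the total number of elements.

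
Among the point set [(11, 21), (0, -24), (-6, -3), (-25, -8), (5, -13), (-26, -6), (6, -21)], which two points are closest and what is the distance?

Computing all pairwise distances among 7 points:

d((11, 21), (0, -24)) = 46.3249
d((11, 21), (-6, -3)) = 29.4109
d((11, 21), (-25, -8)) = 46.2277
d((11, 21), (5, -13)) = 34.5254
d((11, 21), (-26, -6)) = 45.8039
d((11, 21), (6, -21)) = 42.2966
d((0, -24), (-6, -3)) = 21.8403
d((0, -24), (-25, -8)) = 29.6816
d((0, -24), (5, -13)) = 12.083
d((0, -24), (-26, -6)) = 31.6228
d((0, -24), (6, -21)) = 6.7082
d((-6, -3), (-25, -8)) = 19.6469
d((-6, -3), (5, -13)) = 14.8661
d((-6, -3), (-26, -6)) = 20.2237
d((-6, -3), (6, -21)) = 21.6333
d((-25, -8), (5, -13)) = 30.4138
d((-25, -8), (-26, -6)) = 2.2361 <-- minimum
d((-25, -8), (6, -21)) = 33.6155
d((5, -13), (-26, -6)) = 31.7805
d((5, -13), (6, -21)) = 8.0623
d((-26, -6), (6, -21)) = 35.3412

Closest pair: (-25, -8) and (-26, -6) with distance 2.2361

The closest pair is (-25, -8) and (-26, -6) with Euclidean distance 2.2361. For 7 points, brute-force pairwise comparison is shown above. For large n, the divide-and-conquer algorithm (sort by x, recurse on halves, check the dividing strip) achieves O(n log n).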